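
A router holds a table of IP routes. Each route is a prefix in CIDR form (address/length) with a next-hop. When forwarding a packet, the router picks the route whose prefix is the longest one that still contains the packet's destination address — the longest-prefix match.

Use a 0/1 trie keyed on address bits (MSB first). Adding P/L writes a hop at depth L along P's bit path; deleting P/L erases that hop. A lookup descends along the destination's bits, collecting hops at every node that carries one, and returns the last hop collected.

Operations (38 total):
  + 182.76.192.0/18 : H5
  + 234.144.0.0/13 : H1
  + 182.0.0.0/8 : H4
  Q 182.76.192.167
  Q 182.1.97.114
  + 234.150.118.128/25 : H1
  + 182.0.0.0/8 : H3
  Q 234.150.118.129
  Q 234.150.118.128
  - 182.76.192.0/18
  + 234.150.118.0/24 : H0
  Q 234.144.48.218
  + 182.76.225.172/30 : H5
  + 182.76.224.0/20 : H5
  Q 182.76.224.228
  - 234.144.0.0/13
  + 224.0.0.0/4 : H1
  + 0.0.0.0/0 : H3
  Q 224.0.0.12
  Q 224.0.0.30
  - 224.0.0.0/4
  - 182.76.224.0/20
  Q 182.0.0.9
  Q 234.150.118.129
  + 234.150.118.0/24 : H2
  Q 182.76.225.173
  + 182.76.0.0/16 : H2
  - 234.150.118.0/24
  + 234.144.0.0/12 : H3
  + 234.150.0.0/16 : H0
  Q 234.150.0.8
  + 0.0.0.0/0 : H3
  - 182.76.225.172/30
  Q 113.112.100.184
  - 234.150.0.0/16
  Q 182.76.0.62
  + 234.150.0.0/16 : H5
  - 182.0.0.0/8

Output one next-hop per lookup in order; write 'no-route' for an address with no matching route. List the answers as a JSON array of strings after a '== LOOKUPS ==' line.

Process each operation:
  + 182.76.192.0/18 (H5) depth=18
  + 234.144.0.0/13 (H1) depth=13
  + 182.0.0.0/8 (H4) depth=8
  lookup 182.76.192.167: bits 101101100100110011 walk d0:-→d1:-→d2:-→d3:-→d4:-→d5:-→d6:-→d7:-→d8:H4→d9:-→d10:-→d11:-→d12:-→d13:-→d14:-→d15:-→d16:-→d17:-→d18:H5 -> H5
  lookup 182.1.97.114: bits 101101100 walk d0:-→d1:-→d2:-→d3:-→d4:-→d5:-→d6:-→d7:-→d8:H4→d9:- -> H4
  + 234.150.118.128/25 (H1) depth=25
  + 182.0.0.0/8 (H3) depth=8
  lookup 234.150.118.129: bits 1110101010010110011101101 walk d0:-→d1:-→d2:-→d3:-→d4:-→d5:-→d6:-→d7:-→d8:-→d9:-→d10:-→d11:-→d12:-→d13:H1→d14:-→d15:-→d16:-→d17:-→d18:-→d19:-→d20:-→d21:-→d22:-→d23:-→d24:-→d25:H1 -> H1
  lookup 234.150.118.128: bits 1110101010010110011101101 walk d0:-→d1:-→d2:-→d3:-→d4:-→d5:-→d6:-→d7:-→d8:-→d9:-→d10:-→d11:-→d12:-→d13:H1→d14:-→d15:-→d16:-→d17:-→d18:-→d19:-→d20:-→d21:-→d22:-→d23:-→d24:-→d25:H1 -> H1
  del 182.76.192.0/18 (clear depth 18)
  + 234.150.118.0/24 (H0) depth=24
  lookup 234.144.48.218: bits 1110101010010 walk d0:-→d1:-→d2:-→d3:-→d4:-→d5:-→d6:-→d7:-→d8:-→d9:-→d10:-→d11:-→d12:-→d13:H1 -> H1
  + 182.76.225.172/30 (H5) depth=30
  + 182.76.224.0/20 (H5) depth=20
  lookup 182.76.224.228: bits 10110110010011001110000 walk d0:-→d1:-→d2:-→d3:-→d4:-→d5:-→d6:-→d7:-→d8:H3→d9:-→d10:-→d11:-→d12:-→d13:-→d14:-→d15:-→d16:-→d17:-→d18:-→d19:-→d20:H5→d21:-→d22:-→d23:- -> H5
  del 234.144.0.0/13 (clear depth 13)
  + 224.0.0.0/4 (H1) depth=4
  + 0.0.0.0/0 (H3) depth=0
  lookup 224.0.0.12: bits 1110 walk d0:H3→d1:-→d2:-→d3:-→d4:H1 -> H1
  lookup 224.0.0.30: bits 1110 walk d0:H3→d1:-→d2:-→d3:-→d4:H1 -> H1
  del 224.0.0.0/4 (clear depth 4)
  del 182.76.224.0/20 (clear depth 20)
  lookup 182.0.0.9: bits 101101100 walk d0:H3→d1:-→d2:-→d3:-→d4:-→d5:-→d6:-→d7:-→d8:H3→d9:- -> H3
  lookup 234.150.118.129: bits 1110101010010110011101101 walk d0:H3→d1:-→d2:-→d3:-→d4:-→d5:-→d6:-→d7:-→d8:-→d9:-→d10:-→d11:-→d12:-→d13:-→d14:-→d15:-→d16:-→d17:-→d18:-→d19:-→d20:-→d21:-→d22:-→d23:-→d24:H0→d25:H1 -> H1
  + 234.150.118.0/24 (H2) depth=24
  lookup 182.76.225.173: bits 101101100100110011100001101011 walk d0:H3→d1:-→d2:-→d3:-→d4:-→d5:-→d6:-→d7:-→d8:H3→d9:-→d10:-→d11:-→d12:-→d13:-→d14:-→d15:-→d16:-→d17:-→d18:-→d19:-→d20:-→d21:-→d22:-→d23:-→d24:-→d25:-→d26:-→d27:-→d28:-→d29:-→d30:H5 -> H5
  + 182.76.0.0/16 (H2) depth=16
  del 234.150.118.0/24 (clear depth 24)
  + 234.144.0.0/12 (H3) depth=12
  + 234.150.0.0/16 (H0) depth=16
  lookup 234.150.0.8: bits 11101010100101100 walk d0:H3→d1:-→d2:-→d3:-→d4:-→d5:-→d6:-→d7:-→d8:-→d9:-→d10:-→d11:-→d12:H3→d13:-→d14:-→d15:-→d16:H0→d17:- -> H0
  + 0.0.0.0/0 (H3) depth=0
  del 182.76.225.172/30 (clear depth 30)
  lookup 113.112.100.184: bits ε walk d0:H3 -> H3
  del 234.150.0.0/16 (clear depth 16)
  lookup 182.76.0.62: bits 1011011001001100 walk d0:H3→d1:-→d2:-→d3:-→d4:-→d5:-→d6:-→d7:-→d8:H3→d9:-→d10:-→d11:-→d12:-→d13:-→d14:-→d15:-→d16:H2 -> H2
  + 234.150.0.0/16 (H5) depth=16
  del 182.0.0.0/8 (clear depth 8)

== LOOKUPS ==
["H5","H4","H1","H1","H1","H5","H1","H1","H3","H1","H5","H0","H3","H2"]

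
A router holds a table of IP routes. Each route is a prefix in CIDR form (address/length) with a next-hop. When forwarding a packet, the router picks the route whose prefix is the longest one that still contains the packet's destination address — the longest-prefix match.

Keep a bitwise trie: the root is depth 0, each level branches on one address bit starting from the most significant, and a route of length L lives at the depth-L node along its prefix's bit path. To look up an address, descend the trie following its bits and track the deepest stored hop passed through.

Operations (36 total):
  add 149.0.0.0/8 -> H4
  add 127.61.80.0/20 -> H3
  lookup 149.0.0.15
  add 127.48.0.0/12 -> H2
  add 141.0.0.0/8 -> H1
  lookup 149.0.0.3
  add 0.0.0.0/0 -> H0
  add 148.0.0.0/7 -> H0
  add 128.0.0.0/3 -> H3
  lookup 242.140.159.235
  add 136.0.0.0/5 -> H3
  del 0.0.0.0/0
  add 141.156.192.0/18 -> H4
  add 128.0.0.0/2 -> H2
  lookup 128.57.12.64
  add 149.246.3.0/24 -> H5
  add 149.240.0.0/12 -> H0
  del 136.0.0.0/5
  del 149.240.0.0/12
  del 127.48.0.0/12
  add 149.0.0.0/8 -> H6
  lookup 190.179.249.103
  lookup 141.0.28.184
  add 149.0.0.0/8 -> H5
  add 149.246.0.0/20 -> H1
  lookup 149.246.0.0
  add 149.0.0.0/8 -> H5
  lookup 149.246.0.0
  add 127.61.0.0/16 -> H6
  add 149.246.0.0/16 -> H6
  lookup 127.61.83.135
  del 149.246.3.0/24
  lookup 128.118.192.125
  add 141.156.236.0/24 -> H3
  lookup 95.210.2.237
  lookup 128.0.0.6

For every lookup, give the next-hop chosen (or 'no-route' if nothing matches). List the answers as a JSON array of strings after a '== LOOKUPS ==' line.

Process each operation:
  + 149.0.0.0/8 (H4) depth=8
  + 127.61.80.0/20 (H3) depth=20
  ? 149.0.0.15  path d0:-→d1:-→d2:-→d3:-→d4:-→d5:-→d6:-→d7:-→d8:H4  best=H4
  + 127.48.0.0/12 (H2) depth=12
  + 141.0.0.0/8 (H1) depth=8
  ? 149.0.0.3  path d0:-→d1:-→d2:-→d3:-→d4:-→d5:-→d6:-→d7:-→d8:H4  best=H4
  + 0.0.0.0/0 (H0) depth=0
  + 148.0.0.0/7 (H0) depth=7
  + 128.0.0.0/3 (H3) depth=3
  ? 242.140.159.235  path d0:H0→d1:-  best=H0
  + 136.0.0.0/5 (H3) depth=5
  - 0.0.0.0/0 clear@0
  + 141.156.192.0/18 (H4) depth=18
  + 128.0.0.0/2 (H2) depth=2
  ? 128.57.12.64  path d0:-→d1:-→d2:H2→d3:H3→d4:-  best=H3
  + 149.246.3.0/24 (H5) depth=24
  + 149.240.0.0/12 (H0) depth=12
  - 136.0.0.0/5 clear@5
  - 149.240.0.0/12 clear@12
  - 127.48.0.0/12 clear@12
  + 149.0.0.0/8 (H6) depth=8
  ? 190.179.249.103  path d0:-→d1:-→d2:H2  best=H2
  ? 141.0.28.184  path d0:-→d1:-→d2:H2→d3:H3→d4:-→d5:-→d6:-→d7:-→d8:H1  best=H1
  + 149.0.0.0/8 (H5) depth=8
  + 149.246.0.0/20 (H1) depth=20
  ? 149.246.0.0  path d0:-→d1:-→d2:H2→d3:H3→d4:-→d5:-→d6:-→d7:H0→d8:H5→d9:-→d10:-→d11:-→d12:-→d13:-→d14:-→d15:-→d16:-→d17:-→d18:-→d19:-→d20:H1→d21:-→d22:-  best=H1
  + 149.0.0.0/8 (H5) depth=8
  ? 149.246.0.0  path d0:-→d1:-→d2:H2→d3:H3→d4:-→d5:-→d6:-→d7:H0→d8:H5→d9:-→d10:-→d11:-→d12:-→d13:-→d14:-→d15:-→d16:-→d17:-→d18:-→d19:-→d20:H1→d21:-→d22:-  best=H1
  + 127.61.0.0/16 (H6) depth=16
  + 149.246.0.0/16 (H6) depth=16
  ? 127.61.83.135  path d0:-→d1:-→d2:-→d3:-→d4:-→d5:-→d6:-→d7:-→d8:-→d9:-→d10:-→d11:-→d12:-→d13:-→d14:-→d15:-→d16:H6→d17:-→d18:-→d19:-→d20:H3  best=H3
  - 149.246.3.0/24 clear@24
  ? 128.118.192.125  path d0:-→d1:-→d2:H2→d3:H3→d4:-  best=H3
  + 141.156.236.0/24 (H3) depth=24
  ? 95.210.2.237  path d0:-→d1:-→d2:-  best=no-route
  ? 128.0.0.6  path d0:-→d1:-→d2:H2→d3:H3→d4:-  best=H3

== LOOKUPS ==
["H4","H4","H0","H3","H2","H1","H1","H1","H3","H3","no-route","H3"]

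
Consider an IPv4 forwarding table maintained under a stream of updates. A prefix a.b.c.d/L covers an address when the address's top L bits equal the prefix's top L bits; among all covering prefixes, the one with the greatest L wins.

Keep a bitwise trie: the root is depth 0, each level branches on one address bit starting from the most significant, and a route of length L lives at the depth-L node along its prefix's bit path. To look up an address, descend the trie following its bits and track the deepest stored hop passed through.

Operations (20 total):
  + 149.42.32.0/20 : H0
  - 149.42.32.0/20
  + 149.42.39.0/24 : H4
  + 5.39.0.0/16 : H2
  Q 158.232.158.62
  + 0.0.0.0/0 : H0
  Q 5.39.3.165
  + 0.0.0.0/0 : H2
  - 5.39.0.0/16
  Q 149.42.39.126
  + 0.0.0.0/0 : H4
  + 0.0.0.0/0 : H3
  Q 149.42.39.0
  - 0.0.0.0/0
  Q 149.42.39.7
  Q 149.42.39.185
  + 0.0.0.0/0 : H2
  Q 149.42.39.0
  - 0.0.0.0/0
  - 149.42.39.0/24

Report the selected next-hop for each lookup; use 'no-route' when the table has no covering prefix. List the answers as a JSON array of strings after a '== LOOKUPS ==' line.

Apply in order:
  add 149.42.32.0/20 -> H0 at depth 20
  del 149.42.32.0/20 (clear depth 20)
  add 149.42.39.0/24 -> H4 at depth 24
  add 5.39.0.0/16 -> H2 at depth 16
  Q 158.232.158.62: descend 1001 ; hops seen [∅] ; pick no-route
  add 0.0.0.0/0 -> H0 at depth 0
  Q 5.39.3.165: descend 0000010100100111 ; hops seen [H0,H2] ; pick H2
  add 0.0.0.0/0 -> H2 at depth 0
  del 5.39.0.0/16 (clear depth 16)
  Q 149.42.39.126: descend 100101010010101000100111 ; hops seen [H2,H4] ; pick H4
  add 0.0.0.0/0 -> H4 at depth 0
  add 0.0.0.0/0 -> H3 at depth 0
  Q 149.42.39.0: descend 100101010010101000100111 ; hops seen [H3,H4] ; pick H4
  del 0.0.0.0/0 (clear depth 0)
  Q 149.42.39.7: descend 100101010010101000100111 ; hops seen [H4] ; pick H4
  Q 149.42.39.185: descend 100101010010101000100111 ; hops seen [H4] ; pick H4
  add 0.0.0.0/0 -> H2 at depth 0
  Q 149.42.39.0: descend 100101010010101000100111 ; hops seen [H2,H4] ; pick H4
  del 0.0.0.0/0 (clear depth 0)
  del 149.42.39.0/24 (clear depth 24)

== LOOKUPS ==
["no-route","H2","H4","H4","H4","H4","H4"]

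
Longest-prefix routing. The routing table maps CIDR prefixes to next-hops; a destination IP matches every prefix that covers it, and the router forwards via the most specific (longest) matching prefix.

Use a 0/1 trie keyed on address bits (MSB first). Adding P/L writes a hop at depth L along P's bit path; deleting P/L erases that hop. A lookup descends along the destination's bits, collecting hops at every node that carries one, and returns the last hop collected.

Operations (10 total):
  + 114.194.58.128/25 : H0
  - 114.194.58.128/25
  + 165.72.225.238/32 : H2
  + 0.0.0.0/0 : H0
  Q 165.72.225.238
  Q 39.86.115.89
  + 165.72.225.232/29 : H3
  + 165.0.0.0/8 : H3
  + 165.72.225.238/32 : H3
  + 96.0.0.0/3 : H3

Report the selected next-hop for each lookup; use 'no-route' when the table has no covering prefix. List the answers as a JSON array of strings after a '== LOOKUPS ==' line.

Apply in order:
  + 114.194.58.128/25 (H0) depth=25
  del 114.194.58.128/25 (clear depth 25)
  + 165.72.225.238/32 (H2) depth=32
  + 0.0.0.0/0 (H0) depth=0
  Q 165.72.225.238: descend 10100101010010001110000111101110 ; hops seen [H0,H2] ; pick H2
  Q 39.86.115.89: descend 0 ; hops seen [H0] ; pick H0
  + 165.72.225.232/29 (H3) depth=29
  + 165.0.0.0/8 (H3) depth=8
  + 165.72.225.238/32 (H3) depth=32
  + 96.0.0.0/3 (H3) depth=3

== LOOKUPS ==
["H2","H0"]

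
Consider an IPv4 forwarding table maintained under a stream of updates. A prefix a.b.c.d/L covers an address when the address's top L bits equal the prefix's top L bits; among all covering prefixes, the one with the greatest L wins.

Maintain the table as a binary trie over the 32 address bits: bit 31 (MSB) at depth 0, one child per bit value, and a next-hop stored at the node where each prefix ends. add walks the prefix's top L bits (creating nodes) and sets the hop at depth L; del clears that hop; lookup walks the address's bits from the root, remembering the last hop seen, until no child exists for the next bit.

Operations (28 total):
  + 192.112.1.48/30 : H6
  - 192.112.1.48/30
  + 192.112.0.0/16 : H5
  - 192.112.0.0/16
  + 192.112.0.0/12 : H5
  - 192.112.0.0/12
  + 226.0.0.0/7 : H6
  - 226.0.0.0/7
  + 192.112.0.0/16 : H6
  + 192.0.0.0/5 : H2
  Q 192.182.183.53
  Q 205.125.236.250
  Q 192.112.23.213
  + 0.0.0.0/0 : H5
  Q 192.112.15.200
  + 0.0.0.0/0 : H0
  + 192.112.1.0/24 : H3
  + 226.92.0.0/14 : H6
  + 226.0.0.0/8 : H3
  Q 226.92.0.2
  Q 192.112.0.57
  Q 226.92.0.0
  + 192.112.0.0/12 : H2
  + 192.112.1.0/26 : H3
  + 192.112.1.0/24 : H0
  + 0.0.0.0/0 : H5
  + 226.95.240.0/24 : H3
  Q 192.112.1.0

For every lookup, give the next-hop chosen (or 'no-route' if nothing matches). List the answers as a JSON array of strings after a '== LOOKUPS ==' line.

Process each operation:
  add 192.112.1.48/30 -> H6 at depth 30
  - 192.112.1.48/30 clear@30
  add 192.112.0.0/16 -> H5 at depth 16
  - 192.112.0.0/16 clear@16
  add 192.112.0.0/12 -> H5 at depth 12
  - 192.112.0.0/12 clear@12
  add 226.0.0.0/7 -> H6 at depth 7
  - 226.0.0.0/7 clear@7
  add 192.112.0.0/16 -> H6 at depth 16
  add 192.0.0.0/5 -> H2 at depth 5
  lookup 192.182.183.53: bits 11000000 walk d0:-→d1:-→d2:-→d3:-→d4:-→d5:H2→d6:-→d7:-→d8:- -> H2
  lookup 205.125.236.250: bits 1100 walk d0:-→d1:-→d2:-→d3:-→d4:- -> no-route
  lookup 192.112.23.213: bits 1100000001110000000 walk d0:-→d1:-→d2:-→d3:-→d4:-→d5:H2→d6:-→d7:-→d8:-→d9:-→d10:-→d11:-→d12:-→d13:-→d14:-→d15:-→d16:H6→d17:-→d18:-→d19:- -> H6
  add 0.0.0.0/0 -> H5 at depth 0
  lookup 192.112.15.200: bits 11000000011100000000 walk d0:H5→d1:-→d2:-→d3:-→d4:-→d5:H2→d6:-→d7:-→d8:-→d9:-→d10:-→d11:-→d12:-→d13:-→d14:-→d15:-→d16:H6→d17:-→d18:-→d19:-→d20:- -> H6
  add 0.0.0.0/0 -> H0 at depth 0
  add 192.112.1.0/24 -> H3 at depth 24
  add 226.92.0.0/14 -> H6 at depth 14
  add 226.0.0.0/8 -> H3 at depth 8
  lookup 226.92.0.2: bits 11100010010111 walk d0:H0→d1:-→d2:-→d3:-→d4:-→d5:-→d6:-→d7:-→d8:H3→d9:-→d10:-→d11:-→d12:-→d13:-→d14:H6 -> H6
  lookup 192.112.0.57: bits 11000000011100000000000 walk d0:H0→d1:-→d2:-→d3:-→d4:-→d5:H2→d6:-→d7:-→d8:-→d9:-→d10:-→d11:-→d12:-→d13:-→d14:-→d15:-→d16:H6→d17:-→d18:-→d19:-→d20:-→d21:-→d22:-→d23:- -> H6
  lookup 226.92.0.0: bits 11100010010111 walk d0:H0→d1:-→d2:-→d3:-→d4:-→d5:-→d6:-→d7:-→d8:H3→d9:-→d10:-→d11:-→d12:-→d13:-→d14:H6 -> H6
  add 192.112.0.0/12 -> H2 at depth 12
  add 192.112.1.0/26 -> H3 at depth 26
  add 192.112.1.0/24 -> H0 at depth 24
  add 0.0.0.0/0 -> H5 at depth 0
  add 226.95.240.0/24 -> H3 at depth 24
  lookup 192.112.1.0: bits 11000000011100000000000100 walk d0:H5→d1:-→d2:-→d3:-→d4:-→d5:H2→d6:-→d7:-→d8:-→d9:-→d10:-→d11:-→d12:H2→d13:-→d14:-→d15:-→d16:H6→d17:-→d18:-→d19:-→d20:-→d21:-→d22:-→d23:-→d24:H0→d25:-→d26:H3 -> H3

== LOOKUPS ==
["H2","no-route","H6","H6","H6","H6","H6","H3"]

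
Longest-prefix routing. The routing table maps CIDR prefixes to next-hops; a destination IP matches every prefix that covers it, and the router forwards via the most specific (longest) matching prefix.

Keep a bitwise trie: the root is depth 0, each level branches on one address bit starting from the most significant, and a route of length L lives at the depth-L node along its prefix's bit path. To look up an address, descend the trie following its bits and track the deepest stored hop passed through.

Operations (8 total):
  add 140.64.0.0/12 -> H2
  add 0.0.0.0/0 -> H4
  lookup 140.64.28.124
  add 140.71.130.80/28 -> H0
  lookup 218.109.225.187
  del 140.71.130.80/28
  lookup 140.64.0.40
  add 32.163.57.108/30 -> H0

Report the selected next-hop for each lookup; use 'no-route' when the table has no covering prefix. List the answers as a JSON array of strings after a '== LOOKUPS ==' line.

Apply in order:
  + 140.64.0.0/12 (H2) depth=12
  + 0.0.0.0/0 (H4) depth=0
  Q 140.64.28.124: descend 100011000100 ; hops seen [H4,H2] ; pick H2
  + 140.71.130.80/28 (H0) depth=28
  Q 218.109.225.187: descend 1 ; hops seen [H4] ; pick H4
  del 140.71.130.80/28 (clear depth 28)
  Q 140.64.0.40: descend 1000110001000 ; hops seen [H4,H2] ; pick H2
  + 32.163.57.108/30 (H0) depth=30

== LOOKUPS ==
["H2","H4","H2"]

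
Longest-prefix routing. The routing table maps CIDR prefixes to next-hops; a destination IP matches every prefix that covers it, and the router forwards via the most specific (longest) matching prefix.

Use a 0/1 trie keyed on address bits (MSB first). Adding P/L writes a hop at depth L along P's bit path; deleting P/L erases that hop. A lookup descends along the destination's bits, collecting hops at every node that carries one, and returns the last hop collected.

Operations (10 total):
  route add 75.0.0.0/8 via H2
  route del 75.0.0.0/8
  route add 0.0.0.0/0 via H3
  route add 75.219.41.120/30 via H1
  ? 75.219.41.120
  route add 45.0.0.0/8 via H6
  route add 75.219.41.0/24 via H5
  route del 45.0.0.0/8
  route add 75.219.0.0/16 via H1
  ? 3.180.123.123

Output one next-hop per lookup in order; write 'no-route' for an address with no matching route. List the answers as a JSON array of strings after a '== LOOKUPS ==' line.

Process each operation:
  add 75.0.0.0/8 -> H2 at depth 8
  - 75.0.0.0/8 clear@8
  add 0.0.0.0/0 -> H3 at depth 0
  add 75.219.41.120/30 -> H1 at depth 30
  ? 75.219.41.120  path d0:H3→d1:-→d2:-→d3:-→d4:-→d5:-→d6:-→d7:-→d8:-→d9:-→d10:-→d11:-→d12:-→d13:-→d14:-→d15:-→d16:-→d17:-→d18:-→d19:-→d20:-→d21:-→d22:-→d23:-→d24:-→d25:-→d26:-→d27:-→d28:-→d29:-→d30:H1  best=H1
  add 45.0.0.0/8 -> H6 at depth 8
  add 75.219.41.0/24 -> H5 at depth 24
  - 45.0.0.0/8 clear@8
  add 75.219.0.0/16 -> H1 at depth 16
  ? 3.180.123.123  path d0:H3→d1:-→d2:-  best=H3

== LOOKUPS ==
["H1","H3"]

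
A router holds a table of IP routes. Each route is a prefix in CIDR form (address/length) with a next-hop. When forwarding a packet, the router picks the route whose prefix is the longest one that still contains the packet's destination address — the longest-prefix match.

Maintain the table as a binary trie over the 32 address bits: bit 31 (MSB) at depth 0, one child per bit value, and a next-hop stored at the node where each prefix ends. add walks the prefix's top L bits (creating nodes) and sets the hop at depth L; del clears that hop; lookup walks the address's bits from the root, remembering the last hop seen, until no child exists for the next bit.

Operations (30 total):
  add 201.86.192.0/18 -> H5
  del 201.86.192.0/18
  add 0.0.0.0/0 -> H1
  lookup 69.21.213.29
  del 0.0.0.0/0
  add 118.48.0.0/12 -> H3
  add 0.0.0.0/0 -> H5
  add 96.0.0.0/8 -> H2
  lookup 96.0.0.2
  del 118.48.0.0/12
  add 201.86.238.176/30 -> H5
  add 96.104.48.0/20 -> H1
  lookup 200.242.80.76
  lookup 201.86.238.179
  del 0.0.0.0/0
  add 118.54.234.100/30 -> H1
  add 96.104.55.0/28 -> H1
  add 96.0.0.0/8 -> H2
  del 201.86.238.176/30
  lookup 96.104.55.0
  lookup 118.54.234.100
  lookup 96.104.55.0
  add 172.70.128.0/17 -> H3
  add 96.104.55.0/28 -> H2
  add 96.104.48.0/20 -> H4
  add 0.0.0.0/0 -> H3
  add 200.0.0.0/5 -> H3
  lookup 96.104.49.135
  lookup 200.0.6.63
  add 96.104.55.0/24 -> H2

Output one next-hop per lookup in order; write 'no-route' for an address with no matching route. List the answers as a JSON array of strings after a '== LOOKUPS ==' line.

Process each operation:
  + 201.86.192.0/18 (H5) depth=18
  del 201.86.192.0/18 (clear depth 18)
  + 0.0.0.0/0 (H1) depth=0
  ? 69.21.213.29  path d0:H1  best=H1
  del 0.0.0.0/0 (clear depth 0)
  + 118.48.0.0/12 (H3) depth=12
  + 0.0.0.0/0 (H5) depth=0
  + 96.0.0.0/8 (H2) depth=8
  ? 96.0.0.2  path d0:H5→d1:-→d2:-→d3:-→d4:-→d5:-→d6:-→d7:-→d8:H2  best=H2
  del 118.48.0.0/12 (clear depth 12)
  + 201.86.238.176/30 (H5) depth=30
  + 96.104.48.0/20 (H1) depth=20
  ? 200.242.80.76  path d0:H5→d1:-→d2:-→d3:-→d4:-→d5:-→d6:-→d7:-  best=H5
  ? 201.86.238.179  path d0:H5→d1:-→d2:-→d3:-→d4:-→d5:-→d6:-→d7:-→d8:-→d9:-→d10:-→d11:-→d12:-→d13:-→d14:-→d15:-→d16:-→d17:-→d18:-→d19:-→d20:-→d21:-→d22:-→d23:-→d24:-→d25:-→d26:-→d27:-→d28:-→d29:-→d30:H5  best=H5
  del 0.0.0.0/0 (clear depth 0)
  + 118.54.234.100/30 (H1) depth=30
  + 96.104.55.0/28 (H1) depth=28
  + 96.0.0.0/8 (H2) depth=8
  del 201.86.238.176/30 (clear depth 30)
  ? 96.104.55.0  path d0:-→d1:-→d2:-→d3:-→d4:-→d5:-→d6:-→d7:-→d8:H2→d9:-→d10:-→d11:-→d12:-→d13:-→d14:-→d15:-→d16:-→d17:-→d18:-→d19:-→d20:H1→d21:-→d22:-→d23:-→d24:-→d25:-→d26:-→d27:-→d28:H1  best=H1
  ? 118.54.234.100  path d0:-→d1:-→d2:-→d3:-→d4:-→d5:-→d6:-→d7:-→d8:-→d9:-→d10:-→d11:-→d12:-→d13:-→d14:-→d15:-→d16:-→d17:-→d18:-→d19:-→d20:-→d21:-→d22:-→d23:-→d24:-→d25:-→d26:-→d27:-→d28:-→d29:-→d30:H1  best=H1
  ? 96.104.55.0  path d0:-→d1:-→d2:-→d3:-→d4:-→d5:-→d6:-→d7:-→d8:H2→d9:-→d10:-→d11:-→d12:-→d13:-→d14:-→d15:-→d16:-→d17:-→d18:-→d19:-→d20:H1→d21:-→d22:-→d23:-→d24:-→d25:-→d26:-→d27:-→d28:H1  best=H1
  + 172.70.128.0/17 (H3) depth=17
  + 96.104.55.0/28 (H2) depth=28
  + 96.104.48.0/20 (H4) depth=20
  + 0.0.0.0/0 (H3) depth=0
  + 200.0.0.0/5 (H3) depth=5
  ? 96.104.49.135  path d0:H3→d1:-→d2:-→d3:-→d4:-→d5:-→d6:-→d7:-→d8:H2→d9:-→d10:-→d11:-→d12:-→d13:-→d14:-→d15:-→d16:-→d17:-→d18:-→d19:-→d20:H4→d21:-  best=H4
  ? 200.0.6.63  path d0:H3→d1:-→d2:-→d3:-→d4:-→d5:H3→d6:-→d7:-  best=H3
  + 96.104.55.0/24 (H2) depth=24

== LOOKUPS ==
["H1","H2","H5","H5","H1","H1","H1","H4","H3"]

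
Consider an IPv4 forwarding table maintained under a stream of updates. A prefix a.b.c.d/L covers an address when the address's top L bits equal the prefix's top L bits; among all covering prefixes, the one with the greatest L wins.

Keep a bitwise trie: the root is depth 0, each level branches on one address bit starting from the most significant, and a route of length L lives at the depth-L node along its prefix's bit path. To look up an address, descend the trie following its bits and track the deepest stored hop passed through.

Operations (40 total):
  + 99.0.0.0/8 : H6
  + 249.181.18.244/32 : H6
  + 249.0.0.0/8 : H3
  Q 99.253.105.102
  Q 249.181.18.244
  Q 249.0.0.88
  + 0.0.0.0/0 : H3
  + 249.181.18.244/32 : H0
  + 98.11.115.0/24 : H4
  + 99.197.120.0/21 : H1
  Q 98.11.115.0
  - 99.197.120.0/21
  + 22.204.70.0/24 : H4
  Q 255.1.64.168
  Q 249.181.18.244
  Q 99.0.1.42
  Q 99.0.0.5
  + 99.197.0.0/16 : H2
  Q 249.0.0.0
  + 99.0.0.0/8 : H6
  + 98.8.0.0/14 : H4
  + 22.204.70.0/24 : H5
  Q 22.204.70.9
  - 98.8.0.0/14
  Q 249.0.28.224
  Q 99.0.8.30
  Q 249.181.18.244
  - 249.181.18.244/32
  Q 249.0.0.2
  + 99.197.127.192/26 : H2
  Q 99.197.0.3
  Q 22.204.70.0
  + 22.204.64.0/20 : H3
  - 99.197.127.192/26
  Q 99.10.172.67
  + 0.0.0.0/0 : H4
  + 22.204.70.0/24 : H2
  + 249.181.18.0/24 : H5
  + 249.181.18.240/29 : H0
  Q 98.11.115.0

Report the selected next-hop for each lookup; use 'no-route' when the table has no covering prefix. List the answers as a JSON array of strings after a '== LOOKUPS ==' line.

Apply in order:
  add 99.0.0.0/8 -> H6 at depth 8
  add 249.181.18.244/32 -> H6 at depth 32
  add 249.0.0.0/8 -> H3 at depth 8
  lookup 99.253.105.102: bits 01100011 walk d0:-→d1:-→d2:-→d3:-→d4:-→d5:-→d6:-→d7:-→d8:H6 -> H6
  lookup 249.181.18.244: bits 11111001101101010001001011110100 walk d0:-→d1:-→d2:-→d3:-→d4:-→d5:-→d6:-→d7:-→d8:H3→d9:-→d10:-→d11:-→d12:-→d13:-→d14:-→d15:-→d16:-→d17:-→d18:-→d19:-→d20:-→d21:-→d22:-→d23:-→d24:-→d25:-→d26:-→d27:-→d28:-→d29:-→d30:-→d31:-→d32:H6 -> H6
  lookup 249.0.0.88: bits 11111001 walk d0:-→d1:-→d2:-→d3:-→d4:-→d5:-→d6:-→d7:-→d8:H3 -> H3
  add 0.0.0.0/0 -> H3 at depth 0
  add 249.181.18.244/32 -> H0 at depth 32
  add 98.11.115.0/24 -> H4 at depth 24
  add 99.197.120.0/21 -> H1 at depth 21
  lookup 98.11.115.0: bits 011000100000101101110011 walk d0:H3→d1:-→d2:-→d3:-→d4:-→d5:-→d6:-→d7:-→d8:-→d9:-→d10:-→d11:-→d12:-→d13:-→d14:-→d15:-→d16:-→d17:-→d18:-→d19:-→d20:-→d21:-→d22:-→d23:-→d24:H4 -> H4
  del 99.197.120.0/21 (clear depth 21)
  add 22.204.70.0/24 -> H4 at depth 24
  lookup 255.1.64.168: bits 11111 walk d0:H3→d1:-→d2:-→d3:-→d4:-→d5:- -> H3
  lookup 249.181.18.244: bits 11111001101101010001001011110100 walk d0:H3→d1:-→d2:-→d3:-→d4:-→d5:-→d6:-→d7:-→d8:H3→d9:-→d10:-→d11:-→d12:-→d13:-→d14:-→d15:-→d16:-→d17:-→d18:-→d19:-→d20:-→d21:-→d22:-→d23:-→d24:-→d25:-→d26:-→d27:-→d28:-→d29:-→d30:-→d31:-→d32:H0 -> H0
  lookup 99.0.1.42: bits 01100011 walk d0:H3→d1:-→d2:-→d3:-→d4:-→d5:-→d6:-→d7:-→d8:H6 -> H6
  lookup 99.0.0.5: bits 01100011 walk d0:H3→d1:-→d2:-→d3:-→d4:-→d5:-→d6:-→d7:-→d8:H6 -> H6
  add 99.197.0.0/16 -> H2 at depth 16
  lookup 249.0.0.0: bits 11111001 walk d0:H3→d1:-→d2:-→d3:-→d4:-→d5:-→d6:-→d7:-→d8:H3 -> H3
  add 99.0.0.0/8 -> H6 at depth 8
  add 98.8.0.0/14 -> H4 at depth 14
  add 22.204.70.0/24 -> H5 at depth 24
  lookup 22.204.70.9: bits 000101101100110001000110 walk d0:H3→d1:-→d2:-→d3:-→d4:-→d5:-→d6:-→d7:-→d8:-→d9:-→d10:-→d11:-→d12:-→d13:-→d14:-→d15:-→d16:-→d17:-→d18:-→d19:-→d20:-→d21:-→d22:-→d23:-→d24:H5 -> H5
  del 98.8.0.0/14 (clear depth 14)
  lookup 249.0.28.224: bits 11111001 walk d0:H3→d1:-→d2:-→d3:-→d4:-→d5:-→d6:-→d7:-→d8:H3 -> H3
  lookup 99.0.8.30: bits 01100011 walk d0:H3→d1:-→d2:-→d3:-→d4:-→d5:-→d6:-→d7:-→d8:H6 -> H6
  lookup 249.181.18.244: bits 11111001101101010001001011110100 walk d0:H3→d1:-→d2:-→d3:-→d4:-→d5:-→d6:-→d7:-→d8:H3→d9:-→d10:-→d11:-→d12:-→d13:-→d14:-→d15:-→d16:-→d17:-→d18:-→d19:-→d20:-→d21:-→d22:-→d23:-→d24:-→d25:-→d26:-→d27:-→d28:-→d29:-→d30:-→d31:-→d32:H0 -> H0
  del 249.181.18.244/32 (clear depth 32)
  lookup 249.0.0.2: bits 11111001 walk d0:H3→d1:-→d2:-→d3:-→d4:-→d5:-→d6:-→d7:-→d8:H3 -> H3
  add 99.197.127.192/26 -> H2 at depth 26
  lookup 99.197.0.3: bits 01100011110001010 walk d0:H3→d1:-→d2:-→d3:-→d4:-→d5:-→d6:-→d7:-→d8:H6→d9:-→d10:-→d11:-→d12:-→d13:-→d14:-→d15:-→d16:H2→d17:- -> H2
  lookup 22.204.70.0: bits 000101101100110001000110 walk d0:H3→d1:-→d2:-→d3:-→d4:-→d5:-→d6:-→d7:-→d8:-→d9:-→d10:-→d11:-→d12:-→d13:-→d14:-→d15:-→d16:-→d17:-→d18:-→d19:-→d20:-→d21:-→d22:-→d23:-→d24:H5 -> H5
  add 22.204.64.0/20 -> H3 at depth 20
  del 99.197.127.192/26 (clear depth 26)
  lookup 99.10.172.67: bits 01100011 walk d0:H3→d1:-→d2:-→d3:-→d4:-→d5:-→d6:-→d7:-→d8:H6 -> H6
  add 0.0.0.0/0 -> H4 at depth 0
  add 22.204.70.0/24 -> H2 at depth 24
  add 249.181.18.0/24 -> H5 at depth 24
  add 249.181.18.240/29 -> H0 at depth 29
  lookup 98.11.115.0: bits 011000100000101101110011 walk d0:H4→d1:-→d2:-→d3:-→d4:-→d5:-→d6:-→d7:-→d8:-→d9:-→d10:-→d11:-→d12:-→d13:-→d14:-→d15:-→d16:-→d17:-→d18:-→d19:-→d20:-→d21:-→d22:-→d23:-→d24:H4 -> H4

== LOOKUPS ==
["H6","H6","H3","H4","H3","H0","H6","H6","H3","H5","H3","H6","H0","H3","H2","H5","H6","H4"]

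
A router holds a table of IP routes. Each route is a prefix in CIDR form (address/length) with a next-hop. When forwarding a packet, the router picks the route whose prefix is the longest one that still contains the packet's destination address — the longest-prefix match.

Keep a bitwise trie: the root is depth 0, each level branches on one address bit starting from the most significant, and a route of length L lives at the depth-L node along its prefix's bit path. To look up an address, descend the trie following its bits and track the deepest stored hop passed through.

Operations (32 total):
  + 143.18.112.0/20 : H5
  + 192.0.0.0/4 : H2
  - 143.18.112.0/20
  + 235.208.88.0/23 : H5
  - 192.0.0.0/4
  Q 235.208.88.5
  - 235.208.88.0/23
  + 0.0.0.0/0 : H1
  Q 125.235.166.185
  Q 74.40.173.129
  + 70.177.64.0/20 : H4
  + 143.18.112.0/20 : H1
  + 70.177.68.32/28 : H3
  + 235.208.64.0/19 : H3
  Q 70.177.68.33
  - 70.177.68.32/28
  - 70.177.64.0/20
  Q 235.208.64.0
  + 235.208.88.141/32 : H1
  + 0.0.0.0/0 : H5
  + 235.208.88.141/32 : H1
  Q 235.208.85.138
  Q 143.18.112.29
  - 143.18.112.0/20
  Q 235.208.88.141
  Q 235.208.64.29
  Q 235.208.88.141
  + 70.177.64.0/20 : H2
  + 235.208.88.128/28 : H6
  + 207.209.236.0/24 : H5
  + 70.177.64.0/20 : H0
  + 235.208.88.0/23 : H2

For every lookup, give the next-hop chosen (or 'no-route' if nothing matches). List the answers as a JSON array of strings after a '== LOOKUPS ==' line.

Apply in order:
  add 143.18.112.0/20 -> H5 at depth 20
  add 192.0.0.0/4 -> H2 at depth 4
  del 143.18.112.0/20 (clear depth 20)
  add 235.208.88.0/23 -> H5 at depth 23
  del 192.0.0.0/4 (clear depth 4)
  lookup 235.208.88.5: bits 11101011110100000101100 walk d0:-→d1:-→d2:-→d3:-→d4:-→d5:-→d6:-→d7:-→d8:-→d9:-→d10:-→d11:-→d12:-→d13:-→d14:-→d15:-→d16:-→d17:-→d18:-→d19:-→d20:-→d21:-→d22:-→d23:H5 -> H5
  del 235.208.88.0/23 (clear depth 23)
  add 0.0.0.0/0 -> H1 at depth 0
  lookup 125.235.166.185: bits ε walk d0:H1 -> H1
  lookup 74.40.173.129: bits ε walk d0:H1 -> H1
  add 70.177.64.0/20 -> H4 at depth 20
  add 143.18.112.0/20 -> H1 at depth 20
  add 70.177.68.32/28 -> H3 at depth 28
  add 235.208.64.0/19 -> H3 at depth 19
  lookup 70.177.68.33: bits 0100011010110001010001000010 walk d0:H1→d1:-→d2:-→d3:-→d4:-→d5:-→d6:-→d7:-→d8:-→d9:-→d10:-→d11:-→d12:-→d13:-→d14:-→d15:-→d16:-→d17:-→d18:-→d19:-→d20:H4→d21:-→d22:-→d23:-→d24:-→d25:-→d26:-→d27:-→d28:H3 -> H3
  del 70.177.68.32/28 (clear depth 28)
  del 70.177.64.0/20 (clear depth 20)
  lookup 235.208.64.0: bits 1110101111010000010 walk d0:H1→d1:-→d2:-→d3:-→d4:-→d5:-→d6:-→d7:-→d8:-→d9:-→d10:-→d11:-→d12:-→d13:-→d14:-→d15:-→d16:-→d17:-→d18:-→d19:H3 -> H3
  add 235.208.88.141/32 -> H1 at depth 32
  add 0.0.0.0/0 -> H5 at depth 0
  add 235.208.88.141/32 -> H1 at depth 32
  lookup 235.208.85.138: bits 11101011110100000101 walk d0:H5→d1:-→d2:-→d3:-→d4:-→d5:-→d6:-→d7:-→d8:-→d9:-→d10:-→d11:-→d12:-→d13:-→d14:-→d15:-→d16:-→d17:-→d18:-→d19:H3→d20:- -> H3
  lookup 143.18.112.29: bits 10001111000100100111 walk d0:H5→d1:-→d2:-→d3:-→d4:-→d5:-→d6:-→d7:-→d8:-→d9:-→d10:-→d11:-→d12:-→d13:-→d14:-→d15:-→d16:-→d17:-→d18:-→d19:-→d20:H1 -> H1
  del 143.18.112.0/20 (clear depth 20)
  lookup 235.208.88.141: bits 11101011110100000101100010001101 walk d0:H5→d1:-→d2:-→d3:-→d4:-→d5:-→d6:-→d7:-→d8:-→d9:-→d10:-→d11:-→d12:-→d13:-→d14:-→d15:-→d16:-→d17:-→d18:-→d19:H3→d20:-→d21:-→d22:-→d23:-→d24:-→d25:-→d26:-→d27:-→d28:-→d29:-→d30:-→d31:-→d32:H1 -> H1
  lookup 235.208.64.29: bits 1110101111010000010 walk d0:H5→d1:-→d2:-→d3:-→d4:-→d5:-→d6:-→d7:-→d8:-→d9:-→d10:-→d11:-→d12:-→d13:-→d14:-→d15:-→d16:-→d17:-→d18:-→d19:H3 -> H3
  lookup 235.208.88.141: bits 11101011110100000101100010001101 walk d0:H5→d1:-→d2:-→d3:-→d4:-→d5:-→d6:-→d7:-→d8:-→d9:-→d10:-→d11:-→d12:-→d13:-→d14:-→d15:-→d16:-→d17:-→d18:-→d19:H3→d20:-→d21:-→d22:-→d23:-→d24:-→d25:-→d26:-→d27:-→d28:-→d29:-→d30:-→d31:-→d32:H1 -> H1
  add 70.177.64.0/20 -> H2 at depth 20
  add 235.208.88.128/28 -> H6 at depth 28
  add 207.209.236.0/24 -> H5 at depth 24
  add 70.177.64.0/20 -> H0 at depth 20
  add 235.208.88.0/23 -> H2 at depth 23

== LOOKUPS ==
["H5","H1","H1","H3","H3","H3","H1","H1","H3","H1"]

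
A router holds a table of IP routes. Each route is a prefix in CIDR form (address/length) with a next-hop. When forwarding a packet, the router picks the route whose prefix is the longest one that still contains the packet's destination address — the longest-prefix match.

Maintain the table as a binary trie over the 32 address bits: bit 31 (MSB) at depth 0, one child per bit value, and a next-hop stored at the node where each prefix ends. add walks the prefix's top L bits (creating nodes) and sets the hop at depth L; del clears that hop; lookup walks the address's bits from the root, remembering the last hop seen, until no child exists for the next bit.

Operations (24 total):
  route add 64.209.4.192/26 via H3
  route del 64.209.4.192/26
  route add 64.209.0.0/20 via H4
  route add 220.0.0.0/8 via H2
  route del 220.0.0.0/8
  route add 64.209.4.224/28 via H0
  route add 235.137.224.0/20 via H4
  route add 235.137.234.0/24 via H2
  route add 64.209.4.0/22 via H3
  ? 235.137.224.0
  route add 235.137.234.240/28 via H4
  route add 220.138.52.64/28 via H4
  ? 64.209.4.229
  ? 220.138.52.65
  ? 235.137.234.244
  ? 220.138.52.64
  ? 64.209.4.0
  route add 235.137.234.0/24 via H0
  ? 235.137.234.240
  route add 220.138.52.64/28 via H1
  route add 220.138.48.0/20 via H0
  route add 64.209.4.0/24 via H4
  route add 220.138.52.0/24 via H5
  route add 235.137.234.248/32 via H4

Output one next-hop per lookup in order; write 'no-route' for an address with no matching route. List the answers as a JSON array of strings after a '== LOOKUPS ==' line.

Apply in order:
  + 64.209.4.192/26 (H3) depth=26
  del 64.209.4.192/26 (clear depth 26)
  + 64.209.0.0/20 (H4) depth=20
  + 220.0.0.0/8 (H2) depth=8
  del 220.0.0.0/8 (clear depth 8)
  + 64.209.4.224/28 (H0) depth=28
  + 235.137.224.0/20 (H4) depth=20
  + 235.137.234.0/24 (H2) depth=24
  + 64.209.4.0/22 (H3) depth=22
  ? 235.137.224.0  path d0:-→d1:-→d2:-→d3:-→d4:-→d5:-→d6:-→d7:-→d8:-→d9:-→d10:-→d11:-→d12:-→d13:-→d14:-→d15:-→d16:-→d17:-→d18:-→d19:-→d20:H4  best=H4
  + 235.137.234.240/28 (H4) depth=28
  + 220.138.52.64/28 (H4) depth=28
  ? 64.209.4.229  path d0:-→d1:-→d2:-→d3:-→d4:-→d5:-→d6:-→d7:-→d8:-→d9:-→d10:-→d11:-→d12:-→d13:-→d14:-→d15:-→d16:-→d17:-→d18:-→d19:-→d20:H4→d21:-→d22:H3→d23:-→d24:-→d25:-→d26:-→d27:-→d28:H0  best=H0
  ? 220.138.52.65  path d0:-→d1:-→d2:-→d3:-→d4:-→d5:-→d6:-→d7:-→d8:-→d9:-→d10:-→d11:-→d12:-→d13:-→d14:-→d15:-→d16:-→d17:-→d18:-→d19:-→d20:-→d21:-→d22:-→d23:-→d24:-→d25:-→d26:-→d27:-→d28:H4  best=H4
  ? 235.137.234.244  path d0:-→d1:-→d2:-→d3:-→d4:-→d5:-→d6:-→d7:-→d8:-→d9:-→d10:-→d11:-→d12:-→d13:-→d14:-→d15:-→d16:-→d17:-→d18:-→d19:-→d20:H4→d21:-→d22:-→d23:-→d24:H2→d25:-→d26:-→d27:-→d28:H4  best=H4
  ? 220.138.52.64  path d0:-→d1:-→d2:-→d3:-→d4:-→d5:-→d6:-→d7:-→d8:-→d9:-→d10:-→d11:-→d12:-→d13:-→d14:-→d15:-→d16:-→d17:-→d18:-→d19:-→d20:-→d21:-→d22:-→d23:-→d24:-→d25:-→d26:-→d27:-→d28:H4  best=H4
  ? 64.209.4.0  path d0:-→d1:-→d2:-→d3:-→d4:-→d5:-→d6:-→d7:-→d8:-→d9:-→d10:-→d11:-→d12:-→d13:-→d14:-→d15:-→d16:-→d17:-→d18:-→d19:-→d20:H4→d21:-→d22:H3→d23:-→d24:-  best=H3
  + 235.137.234.0/24 (H0) depth=24
  ? 235.137.234.240  path d0:-→d1:-→d2:-→d3:-→d4:-→d5:-→d6:-→d7:-→d8:-→d9:-→d10:-→d11:-→d12:-→d13:-→d14:-→d15:-→d16:-→d17:-→d18:-→d19:-→d20:H4→d21:-→d22:-→d23:-→d24:H0→d25:-→d26:-→d27:-→d28:H4  best=H4
  + 220.138.52.64/28 (H1) depth=28
  + 220.138.48.0/20 (H0) depth=20
  + 64.209.4.0/24 (H4) depth=24
  + 220.138.52.0/24 (H5) depth=24
  + 235.137.234.248/32 (H4) depth=32

== LOOKUPS ==
["H4","H0","H4","H4","H4","H3","H4"]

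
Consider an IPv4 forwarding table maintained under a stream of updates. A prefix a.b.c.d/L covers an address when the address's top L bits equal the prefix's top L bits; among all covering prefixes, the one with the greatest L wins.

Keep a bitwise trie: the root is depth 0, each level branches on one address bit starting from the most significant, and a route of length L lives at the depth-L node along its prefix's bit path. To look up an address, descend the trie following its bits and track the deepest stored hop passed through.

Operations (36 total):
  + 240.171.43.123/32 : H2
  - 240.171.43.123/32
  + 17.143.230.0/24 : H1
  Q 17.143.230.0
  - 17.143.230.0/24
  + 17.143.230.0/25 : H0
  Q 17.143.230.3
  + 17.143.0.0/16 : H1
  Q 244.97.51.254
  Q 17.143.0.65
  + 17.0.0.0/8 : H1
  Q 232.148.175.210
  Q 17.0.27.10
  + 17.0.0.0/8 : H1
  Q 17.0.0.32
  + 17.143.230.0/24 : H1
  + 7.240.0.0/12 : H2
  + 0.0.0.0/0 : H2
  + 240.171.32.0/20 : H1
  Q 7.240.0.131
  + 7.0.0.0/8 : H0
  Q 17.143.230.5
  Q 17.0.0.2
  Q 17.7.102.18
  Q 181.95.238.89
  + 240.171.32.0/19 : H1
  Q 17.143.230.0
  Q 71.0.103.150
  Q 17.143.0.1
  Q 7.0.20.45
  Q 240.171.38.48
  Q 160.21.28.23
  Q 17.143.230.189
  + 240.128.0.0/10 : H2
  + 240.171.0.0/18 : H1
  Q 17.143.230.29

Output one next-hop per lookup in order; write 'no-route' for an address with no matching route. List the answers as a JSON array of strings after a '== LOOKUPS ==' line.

Process each operation:
  add 240.171.43.123/32 -> H2 at depth 32
  - 240.171.43.123/32 clear@32
  add 17.143.230.0/24 -> H1 at depth 24
  ? 17.143.230.0  path d0:-→d1:-→d2:-→d3:-→d4:-→d5:-→d6:-→d7:-→d8:-→d9:-→d10:-→d11:-→d12:-→d13:-→d14:-→d15:-→d16:-→d17:-→d18:-→d19:-→d20:-→d21:-→d22:-→d23:-→d24:H1  best=H1
  - 17.143.230.0/24 clear@24
  add 17.143.230.0/25 -> H0 at depth 25
  ? 17.143.230.3  path d0:-→d1:-→d2:-→d3:-→d4:-→d5:-→d6:-→d7:-→d8:-→d9:-→d10:-→d11:-→d12:-→d13:-→d14:-→d15:-→d16:-→d17:-→d18:-→d19:-→d20:-→d21:-→d22:-→d23:-→d24:-→d25:H0  best=H0
  add 17.143.0.0/16 -> H1 at depth 16
  ? 244.97.51.254  path d0:-→d1:-→d2:-→d3:-→d4:-→d5:-  best=no-route
  ? 17.143.0.65  path d0:-→d1:-→d2:-→d3:-→d4:-→d5:-→d6:-→d7:-→d8:-→d9:-→d10:-→d11:-→d12:-→d13:-→d14:-→d15:-→d16:H1  best=H1
  add 17.0.0.0/8 -> H1 at depth 8
  ? 232.148.175.210  path d0:-→d1:-→d2:-→d3:-  best=no-route
  ? 17.0.27.10  path d0:-→d1:-→d2:-→d3:-→d4:-→d5:-→d6:-→d7:-→d8:H1  best=H1
  add 17.0.0.0/8 -> H1 at depth 8
  ? 17.0.0.32  path d0:-→d1:-→d2:-→d3:-→d4:-→d5:-→d6:-→d7:-→d8:H1  best=H1
  add 17.143.230.0/24 -> H1 at depth 24
  add 7.240.0.0/12 -> H2 at depth 12
  add 0.0.0.0/0 -> H2 at depth 0
  add 240.171.32.0/20 -> H1 at depth 20
  ? 7.240.0.131  path d0:H2→d1:-→d2:-→d3:-→d4:-→d5:-→d6:-→d7:-→d8:-→d9:-→d10:-→d11:-→d12:H2  best=H2
  add 7.0.0.0/8 -> H0 at depth 8
  ? 17.143.230.5  path d0:H2→d1:-→d2:-→d3:-→d4:-→d5:-→d6:-→d7:-→d8:H1→d9:-→d10:-→d11:-→d12:-→d13:-→d14:-→d15:-→d16:H1→d17:-→d18:-→d19:-→d20:-→d21:-→d22:-→d23:-→d24:H1→d25:H0  best=H0
  ? 17.0.0.2  path d0:H2→d1:-→d2:-→d3:-→d4:-→d5:-→d6:-→d7:-→d8:H1  best=H1
  ? 17.7.102.18  path d0:H2→d1:-→d2:-→d3:-→d4:-→d5:-→d6:-→d7:-→d8:H1  best=H1
  ? 181.95.238.89  path d0:H2→d1:-  best=H2
  add 240.171.32.0/19 -> H1 at depth 19
  ? 17.143.230.0  path d0:H2→d1:-→d2:-→d3:-→d4:-→d5:-→d6:-→d7:-→d8:H1→d9:-→d10:-→d11:-→d12:-→d13:-→d14:-→d15:-→d16:H1→d17:-→d18:-→d19:-→d20:-→d21:-→d22:-→d23:-→d24:H1→d25:H0  best=H0
  ? 71.0.103.150  path d0:H2→d1:-  best=H2
  ? 17.143.0.1  path d0:H2→d1:-→d2:-→d3:-→d4:-→d5:-→d6:-→d7:-→d8:H1→d9:-→d10:-→d11:-→d12:-→d13:-→d14:-→d15:-→d16:H1  best=H1
  ? 7.0.20.45  path d0:H2→d1:-→d2:-→d3:-→d4:-→d5:-→d6:-→d7:-→d8:H0  best=H0
  ? 240.171.38.48  path d0:H2→d1:-→d2:-→d3:-→d4:-→d5:-→d6:-→d7:-→d8:-→d9:-→d10:-→d11:-→d12:-→d13:-→d14:-→d15:-→d16:-→d17:-→d18:-→d19:H1→d20:H1  best=H1
  ? 160.21.28.23  path d0:H2→d1:-  best=H2
  ? 17.143.230.189  path d0:H2→d1:-→d2:-→d3:-→d4:-→d5:-→d6:-→d7:-→d8:H1→d9:-→d10:-→d11:-→d12:-→d13:-→d14:-→d15:-→d16:H1→d17:-→d18:-→d19:-→d20:-→d21:-→d22:-→d23:-→d24:H1  best=H1
  add 240.128.0.0/10 -> H2 at depth 10
  add 240.171.0.0/18 -> H1 at depth 18
  ? 17.143.230.29  path d0:H2→d1:-→d2:-→d3:-→d4:-→d5:-→d6:-→d7:-→d8:H1→d9:-→d10:-→d11:-→d12:-→d13:-→d14:-→d15:-→d16:H1→d17:-→d18:-→d19:-→d20:-→d21:-→d22:-→d23:-→d24:H1→d25:H0  best=H0

== LOOKUPS ==
["H1","H0","no-route","H1","no-route","H1","H1","H2","H0","H1","H1","H2","H0","H2","H1","H0","H1","H2","H1","H0"]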